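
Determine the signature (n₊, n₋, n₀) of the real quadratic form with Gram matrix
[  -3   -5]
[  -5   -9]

step 0: pivot -3 → sign −
step 1: pivot -2/3 → sign −
signature = (0, 2, 0)

Answer: (0, 2, 0)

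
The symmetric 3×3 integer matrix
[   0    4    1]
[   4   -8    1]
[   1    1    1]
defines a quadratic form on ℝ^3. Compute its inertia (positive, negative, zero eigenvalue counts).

Answer: (1, 1, 1)

Derivation:
step 0: pivot -8 → sign −
step 1: pivot 2 → sign +
step 2: row/col 2 already zero → sign 0
signature = (1, 1, 1)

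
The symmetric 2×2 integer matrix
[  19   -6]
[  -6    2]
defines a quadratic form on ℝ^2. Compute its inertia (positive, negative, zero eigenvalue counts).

Answer: (2, 0, 0)

Derivation:
step 0: pivot 19 → sign +
step 1: pivot 2/19 → sign +
signature = (2, 0, 0)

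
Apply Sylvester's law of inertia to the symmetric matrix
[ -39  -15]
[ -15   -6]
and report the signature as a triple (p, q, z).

step 0: pivot -39 → sign −
step 1: pivot -3/13 → sign −
signature = (0, 2, 0)

Answer: (0, 2, 0)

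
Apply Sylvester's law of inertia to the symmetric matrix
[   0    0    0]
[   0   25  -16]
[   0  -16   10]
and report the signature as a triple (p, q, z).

Answer: (1, 1, 1)

Derivation:
step 0: pivot 25 → sign +
step 1: pivot -6/25 → sign −
step 2: row/col 2 already zero → sign 0
signature = (1, 1, 1)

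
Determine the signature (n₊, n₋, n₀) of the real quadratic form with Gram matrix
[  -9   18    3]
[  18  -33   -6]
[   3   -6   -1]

step 0: pivot -9 → sign −
step 1: pivot 3 → sign +
step 2: row/col 2 already zero → sign 0
signature = (1, 1, 1)

Answer: (1, 1, 1)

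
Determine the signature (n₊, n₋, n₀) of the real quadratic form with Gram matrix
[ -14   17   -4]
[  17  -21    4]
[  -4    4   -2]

Answer: (1, 2, 0)

Derivation:
step 0: pivot -14 → sign −
step 1: pivot -5/14 → sign −
step 2: pivot 6/5 → sign +
signature = (1, 2, 0)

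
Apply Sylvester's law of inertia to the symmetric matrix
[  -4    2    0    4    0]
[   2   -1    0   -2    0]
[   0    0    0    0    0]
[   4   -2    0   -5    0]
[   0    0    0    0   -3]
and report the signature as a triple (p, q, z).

step 0: pivot -4 → sign −
step 1: pivot -1 → sign −
step 2: pivot -3 → sign −
step 3: row/col 3 already zero → sign 0
step 4: row/col 4 already zero → sign 0
signature = (0, 3, 2)

Answer: (0, 3, 2)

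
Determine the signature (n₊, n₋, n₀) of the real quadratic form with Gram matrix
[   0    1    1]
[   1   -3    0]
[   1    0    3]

Answer: (1, 1, 1)

Derivation:
step 0: pivot -3 → sign −
step 1: pivot 1/3 → sign +
step 2: row/col 2 already zero → sign 0
signature = (1, 1, 1)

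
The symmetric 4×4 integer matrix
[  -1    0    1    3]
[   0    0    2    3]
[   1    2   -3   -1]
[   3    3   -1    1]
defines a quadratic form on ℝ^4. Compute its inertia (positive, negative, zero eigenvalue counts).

step 0: pivot -1 → sign −
step 1: pivot -2 → sign −
step 2: pivot 2 → sign +
step 3: pivot -1/2 → sign −
signature = (1, 3, 0)

Answer: (1, 3, 0)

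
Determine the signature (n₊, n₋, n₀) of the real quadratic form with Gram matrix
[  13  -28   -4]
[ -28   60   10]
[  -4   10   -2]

step 0: pivot 13 → sign +
step 1: pivot -4/13 → sign −
step 2: pivot 3 → sign +
signature = (2, 1, 0)

Answer: (2, 1, 0)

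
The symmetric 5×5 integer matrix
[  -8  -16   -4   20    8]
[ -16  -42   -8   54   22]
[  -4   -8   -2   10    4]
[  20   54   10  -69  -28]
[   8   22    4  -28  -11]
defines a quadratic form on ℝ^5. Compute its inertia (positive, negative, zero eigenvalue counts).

Answer: (2, 2, 1)

Derivation:
step 0: pivot -8 → sign −
step 1: pivot -10 → sign −
step 2: pivot 3/5 → sign +
step 3: pivot 1/3 → sign +
step 4: row/col 4 already zero → sign 0
signature = (2, 2, 1)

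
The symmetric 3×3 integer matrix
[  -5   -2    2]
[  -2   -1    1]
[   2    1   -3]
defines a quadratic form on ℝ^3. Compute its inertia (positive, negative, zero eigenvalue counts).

step 0: pivot -5 → sign −
step 1: pivot -1/5 → sign −
step 2: pivot -2 → sign −
signature = (0, 3, 0)

Answer: (0, 3, 0)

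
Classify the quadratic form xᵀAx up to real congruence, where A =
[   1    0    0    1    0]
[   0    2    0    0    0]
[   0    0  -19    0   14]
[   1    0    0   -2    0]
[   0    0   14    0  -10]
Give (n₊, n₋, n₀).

step 0: pivot 1 → sign +
step 1: pivot 2 → sign +
step 2: pivot -19 → sign −
step 3: pivot -3 → sign −
step 4: pivot 6/19 → sign +
signature = (3, 2, 0)

Answer: (3, 2, 0)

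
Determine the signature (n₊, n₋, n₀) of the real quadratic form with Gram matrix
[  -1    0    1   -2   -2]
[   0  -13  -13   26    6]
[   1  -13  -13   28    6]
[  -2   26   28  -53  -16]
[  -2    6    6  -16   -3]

Answer: (2, 3, 0)

Derivation:
step 0: pivot -1 → sign −
step 1: pivot -13 → sign −
step 2: pivot 1 → sign +
step 3: pivot 3 → sign +
step 4: pivot -3/13 → sign −
signature = (2, 3, 0)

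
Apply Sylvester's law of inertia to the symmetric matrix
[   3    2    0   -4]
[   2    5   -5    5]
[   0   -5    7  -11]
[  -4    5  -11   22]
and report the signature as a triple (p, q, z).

Answer: (3, 1, 0)

Derivation:
step 0: pivot 3 → sign +
step 1: pivot 11/3 → sign +
step 2: pivot 2/11 → sign +
step 3: pivot -1 → sign −
signature = (3, 1, 0)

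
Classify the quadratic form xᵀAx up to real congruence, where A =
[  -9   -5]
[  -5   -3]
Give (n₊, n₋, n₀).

step 0: pivot -9 → sign −
step 1: pivot -2/9 → sign −
signature = (0, 2, 0)

Answer: (0, 2, 0)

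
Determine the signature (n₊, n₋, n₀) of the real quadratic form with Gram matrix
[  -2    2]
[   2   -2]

Answer: (0, 1, 1)

Derivation:
step 0: pivot -2 → sign −
step 1: row/col 1 already zero → sign 0
signature = (0, 1, 1)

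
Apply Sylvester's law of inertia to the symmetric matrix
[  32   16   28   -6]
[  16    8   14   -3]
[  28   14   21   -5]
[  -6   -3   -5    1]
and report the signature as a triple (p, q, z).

Answer: (1, 2, 1)

Derivation:
step 0: pivot 32 → sign +
step 1: pivot -7/2 → sign −
step 2: pivot -3/28 → sign −
step 3: row/col 3 already zero → sign 0
signature = (1, 2, 1)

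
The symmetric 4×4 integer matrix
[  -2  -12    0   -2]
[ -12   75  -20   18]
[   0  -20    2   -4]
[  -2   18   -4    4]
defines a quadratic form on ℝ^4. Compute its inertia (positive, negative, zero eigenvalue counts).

Answer: (1, 3, 0)

Derivation:
step 0: pivot -2 → sign −
step 1: pivot 147 → sign +
step 2: pivot -106/147 → sign −
step 3: pivot -6/53 → sign −
signature = (1, 3, 0)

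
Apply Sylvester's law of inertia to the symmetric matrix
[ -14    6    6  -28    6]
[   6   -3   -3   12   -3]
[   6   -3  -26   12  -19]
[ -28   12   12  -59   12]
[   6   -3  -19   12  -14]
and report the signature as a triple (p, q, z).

step 0: pivot -14 → sign −
step 1: pivot -3/7 → sign −
step 2: pivot -23 → sign −
step 3: pivot -3 → sign −
step 4: pivot 3/23 → sign +
signature = (1, 4, 0)

Answer: (1, 4, 0)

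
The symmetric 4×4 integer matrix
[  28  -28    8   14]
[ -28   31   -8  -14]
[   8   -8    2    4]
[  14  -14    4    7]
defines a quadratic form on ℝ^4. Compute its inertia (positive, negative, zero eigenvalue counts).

Answer: (2, 1, 1)

Derivation:
step 0: pivot 28 → sign +
step 1: pivot 3 → sign +
step 2: pivot -2/7 → sign −
step 3: row/col 3 already zero → sign 0
signature = (2, 1, 1)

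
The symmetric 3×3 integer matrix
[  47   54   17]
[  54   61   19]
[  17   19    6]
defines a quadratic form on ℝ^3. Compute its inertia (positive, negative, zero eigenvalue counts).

Answer: (2, 1, 0)

Derivation:
step 0: pivot 47 → sign +
step 1: pivot -49/47 → sign −
step 2: pivot 6/49 → sign +
signature = (2, 1, 0)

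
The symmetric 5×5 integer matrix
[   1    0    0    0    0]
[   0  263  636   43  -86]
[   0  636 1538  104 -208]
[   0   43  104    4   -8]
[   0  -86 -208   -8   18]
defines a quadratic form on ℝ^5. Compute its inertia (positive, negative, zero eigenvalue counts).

step 0: pivot 1 → sign +
step 1: pivot 263 → sign +
step 2: pivot -2/263 → sign −
step 3: pivot -3 → sign −
step 4: pivot 2 → sign +
signature = (3, 2, 0)

Answer: (3, 2, 0)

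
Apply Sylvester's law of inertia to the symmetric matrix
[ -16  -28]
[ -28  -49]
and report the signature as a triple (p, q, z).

Answer: (0, 1, 1)

Derivation:
step 0: pivot -16 → sign −
step 1: row/col 1 already zero → sign 0
signature = (0, 1, 1)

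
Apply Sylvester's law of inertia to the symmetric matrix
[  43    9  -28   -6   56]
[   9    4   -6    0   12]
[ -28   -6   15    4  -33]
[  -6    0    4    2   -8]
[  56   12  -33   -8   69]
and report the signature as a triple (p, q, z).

step 0: pivot 43 → sign +
step 1: pivot 91/43 → sign +
step 2: pivot -295/91 → sign −
step 3: pivot 126/295 → sign +
step 4: pivot -2/7 → sign −
signature = (3, 2, 0)

Answer: (3, 2, 0)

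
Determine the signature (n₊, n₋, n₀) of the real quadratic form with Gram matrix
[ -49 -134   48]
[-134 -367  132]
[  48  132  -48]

step 0: pivot -49 → sign −
step 1: pivot -27/49 → sign −
step 2: row/col 2 already zero → sign 0
signature = (0, 2, 1)

Answer: (0, 2, 1)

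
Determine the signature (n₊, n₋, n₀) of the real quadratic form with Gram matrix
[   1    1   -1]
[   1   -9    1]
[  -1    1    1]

step 0: pivot 1 → sign +
step 1: pivot -10 → sign −
step 2: pivot 2/5 → sign +
signature = (2, 1, 0)

Answer: (2, 1, 0)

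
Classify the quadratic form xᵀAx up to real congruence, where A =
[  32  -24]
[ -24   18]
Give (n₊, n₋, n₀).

Answer: (1, 0, 1)

Derivation:
step 0: pivot 32 → sign +
step 1: row/col 1 already zero → sign 0
signature = (1, 0, 1)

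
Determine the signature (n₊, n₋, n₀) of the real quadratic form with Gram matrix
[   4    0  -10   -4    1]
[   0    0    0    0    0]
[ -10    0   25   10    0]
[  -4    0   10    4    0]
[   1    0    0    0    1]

Answer: (2, 1, 2)

Derivation:
step 0: pivot 4 → sign +
step 1: pivot 3/4 → sign +
step 2: pivot -25/3 → sign −
step 3: row/col 3 already zero → sign 0
step 4: row/col 4 already zero → sign 0
signature = (2, 1, 2)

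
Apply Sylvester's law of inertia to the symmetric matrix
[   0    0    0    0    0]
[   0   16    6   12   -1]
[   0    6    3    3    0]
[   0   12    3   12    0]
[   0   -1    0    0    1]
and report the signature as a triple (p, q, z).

step 0: pivot 16 → sign +
step 1: pivot 3/4 → sign +
step 2: pivot 3/4 → sign +
step 3: pivot -3 → sign −
step 4: row/col 4 already zero → sign 0
signature = (3, 1, 1)

Answer: (3, 1, 1)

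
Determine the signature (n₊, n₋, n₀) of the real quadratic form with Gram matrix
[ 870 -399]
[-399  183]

step 0: pivot 870 → sign +
step 1: pivot 3/290 → sign +
signature = (2, 0, 0)

Answer: (2, 0, 0)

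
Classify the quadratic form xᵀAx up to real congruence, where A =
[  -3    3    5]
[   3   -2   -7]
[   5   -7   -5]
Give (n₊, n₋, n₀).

Answer: (1, 2, 0)

Derivation:
step 0: pivot -3 → sign −
step 1: pivot 1 → sign +
step 2: pivot -2/3 → sign −
signature = (1, 2, 0)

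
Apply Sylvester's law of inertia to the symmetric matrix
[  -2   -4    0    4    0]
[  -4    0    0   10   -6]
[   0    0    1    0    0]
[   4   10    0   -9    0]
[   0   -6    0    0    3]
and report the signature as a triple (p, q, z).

Answer: (2, 2, 1)

Derivation:
step 0: pivot -2 → sign −
step 1: pivot 8 → sign +
step 2: pivot 1 → sign +
step 3: pivot -3/2 → sign −
step 4: row/col 4 already zero → sign 0
signature = (2, 2, 1)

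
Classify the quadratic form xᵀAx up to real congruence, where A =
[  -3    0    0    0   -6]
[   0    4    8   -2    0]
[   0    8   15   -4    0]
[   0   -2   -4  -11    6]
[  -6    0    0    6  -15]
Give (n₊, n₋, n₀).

Answer: (1, 3, 1)

Derivation:
step 0: pivot -3 → sign −
step 1: pivot 4 → sign +
step 2: pivot -1 → sign −
step 3: pivot -12 → sign −
step 4: row/col 4 already zero → sign 0
signature = (1, 3, 1)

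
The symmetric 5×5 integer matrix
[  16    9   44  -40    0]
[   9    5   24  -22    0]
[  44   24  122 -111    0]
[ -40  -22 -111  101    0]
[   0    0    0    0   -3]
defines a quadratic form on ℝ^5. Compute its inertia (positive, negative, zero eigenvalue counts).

step 0: pivot 16 → sign +
step 1: pivot -1/16 → sign −
step 2: pivot 10 → sign +
step 3: pivot 1/10 → sign +
step 4: pivot -3 → sign −
signature = (3, 2, 0)

Answer: (3, 2, 0)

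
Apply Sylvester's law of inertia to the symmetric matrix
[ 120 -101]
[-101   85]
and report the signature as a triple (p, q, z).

step 0: pivot 120 → sign +
step 1: pivot -1/120 → sign −
signature = (1, 1, 0)

Answer: (1, 1, 0)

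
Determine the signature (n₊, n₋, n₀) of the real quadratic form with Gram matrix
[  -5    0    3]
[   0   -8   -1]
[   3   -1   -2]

Answer: (0, 3, 0)

Derivation:
step 0: pivot -5 → sign −
step 1: pivot -8 → sign −
step 2: pivot -3/40 → sign −
signature = (0, 3, 0)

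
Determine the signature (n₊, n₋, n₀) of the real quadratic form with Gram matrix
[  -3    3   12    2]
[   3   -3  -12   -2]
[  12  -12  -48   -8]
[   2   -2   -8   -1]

step 0: pivot -3 → sign −
step 1: pivot 1/3 → sign +
step 2: row/col 2 already zero → sign 0
step 3: row/col 3 already zero → sign 0
signature = (1, 1, 2)

Answer: (1, 1, 2)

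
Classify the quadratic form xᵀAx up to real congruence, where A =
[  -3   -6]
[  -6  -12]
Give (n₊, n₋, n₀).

step 0: pivot -3 → sign −
step 1: row/col 1 already zero → sign 0
signature = (0, 1, 1)

Answer: (0, 1, 1)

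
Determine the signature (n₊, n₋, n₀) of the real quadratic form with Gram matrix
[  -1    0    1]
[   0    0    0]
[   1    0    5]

Answer: (1, 1, 1)

Derivation:
step 0: pivot -1 → sign −
step 1: pivot 6 → sign +
step 2: row/col 2 already zero → sign 0
signature = (1, 1, 1)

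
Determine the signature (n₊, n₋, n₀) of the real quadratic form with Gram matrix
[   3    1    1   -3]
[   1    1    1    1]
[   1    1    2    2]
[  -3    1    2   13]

step 0: pivot 3 → sign +
step 1: pivot 2/3 → sign +
step 2: pivot 1 → sign +
step 3: pivot 3 → sign +
signature = (4, 0, 0)

Answer: (4, 0, 0)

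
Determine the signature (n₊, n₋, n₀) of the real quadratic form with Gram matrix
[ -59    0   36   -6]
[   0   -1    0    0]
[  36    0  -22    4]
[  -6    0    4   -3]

Answer: (1, 3, 0)

Derivation:
step 0: pivot -59 → sign −
step 1: pivot -1 → sign −
step 2: pivot -2/59 → sign −
step 3: pivot 1 → sign +
signature = (1, 3, 0)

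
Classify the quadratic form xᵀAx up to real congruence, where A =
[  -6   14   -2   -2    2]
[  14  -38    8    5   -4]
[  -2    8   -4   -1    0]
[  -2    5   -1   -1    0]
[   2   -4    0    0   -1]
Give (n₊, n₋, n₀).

step 0: pivot -6 → sign −
step 1: pivot -16/3 → sign −
step 2: pivot -5/4 → sign −
step 3: pivot -3/10 → sign −
step 4: pivot 1 → sign +
signature = (1, 4, 0)

Answer: (1, 4, 0)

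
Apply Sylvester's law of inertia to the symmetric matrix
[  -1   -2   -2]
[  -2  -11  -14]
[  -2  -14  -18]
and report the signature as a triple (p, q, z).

Answer: (1, 2, 0)

Derivation:
step 0: pivot -1 → sign −
step 1: pivot -7 → sign −
step 2: pivot 2/7 → sign +
signature = (1, 2, 0)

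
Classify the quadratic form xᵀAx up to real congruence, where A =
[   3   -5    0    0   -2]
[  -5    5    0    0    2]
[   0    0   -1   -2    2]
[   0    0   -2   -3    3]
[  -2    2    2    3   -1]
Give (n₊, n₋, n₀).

Answer: (3, 2, 0)

Derivation:
step 0: pivot 3 → sign +
step 1: pivot -10/3 → sign −
step 2: pivot -1 → sign −
step 3: pivot 1 → sign +
step 4: pivot 6/5 → sign +
signature = (3, 2, 0)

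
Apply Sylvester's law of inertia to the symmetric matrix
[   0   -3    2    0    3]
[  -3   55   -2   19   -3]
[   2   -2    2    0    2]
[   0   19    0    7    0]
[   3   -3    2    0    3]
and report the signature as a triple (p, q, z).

step 0: pivot 55 → sign +
step 1: pivot -9/55 → sign −
step 2: pivot 214/9 → sign +
step 3: pivot 27/107 → sign +
step 4: pivot 1/3 → sign +
signature = (4, 1, 0)

Answer: (4, 1, 0)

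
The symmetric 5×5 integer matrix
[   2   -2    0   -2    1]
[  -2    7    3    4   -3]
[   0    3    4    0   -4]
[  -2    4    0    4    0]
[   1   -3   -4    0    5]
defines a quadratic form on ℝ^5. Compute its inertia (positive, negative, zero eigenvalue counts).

Answer: (4, 0, 1)

Derivation:
step 0: pivot 2 → sign +
step 1: pivot 5 → sign +
step 2: pivot 11/5 → sign +
step 3: pivot 6/11 → sign +
step 4: row/col 4 already zero → sign 0
signature = (4, 0, 1)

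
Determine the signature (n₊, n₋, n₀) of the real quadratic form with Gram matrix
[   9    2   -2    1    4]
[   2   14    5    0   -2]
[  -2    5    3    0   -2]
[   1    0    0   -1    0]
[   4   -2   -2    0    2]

Answer: (3, 2, 0)

Derivation:
step 0: pivot 9 → sign +
step 1: pivot 122/9 → sign +
step 2: pivot 45/122 → sign +
step 3: pivot -62/45 → sign −
step 4: pivot -6/31 → sign −
signature = (3, 2, 0)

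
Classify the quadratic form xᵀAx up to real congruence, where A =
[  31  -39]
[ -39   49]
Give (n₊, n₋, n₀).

step 0: pivot 31 → sign +
step 1: pivot -2/31 → sign −
signature = (1, 1, 0)

Answer: (1, 1, 0)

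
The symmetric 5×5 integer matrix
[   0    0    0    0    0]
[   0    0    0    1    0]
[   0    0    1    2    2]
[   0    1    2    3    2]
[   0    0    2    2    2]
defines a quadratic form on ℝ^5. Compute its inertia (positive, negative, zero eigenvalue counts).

Answer: (2, 2, 1)

Derivation:
step 0: pivot 1 → sign +
step 1: pivot -1 → sign −
step 2: pivot 1 → sign +
step 3: pivot -2 → sign −
step 4: row/col 4 already zero → sign 0
signature = (2, 2, 1)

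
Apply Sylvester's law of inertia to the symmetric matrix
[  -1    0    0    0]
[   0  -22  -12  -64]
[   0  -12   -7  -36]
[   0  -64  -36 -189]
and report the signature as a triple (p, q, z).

step 0: pivot -1 → sign −
step 1: pivot -22 → sign −
step 2: pivot -5/11 → sign −
step 3: pivot -1/5 → sign −
signature = (0, 4, 0)

Answer: (0, 4, 0)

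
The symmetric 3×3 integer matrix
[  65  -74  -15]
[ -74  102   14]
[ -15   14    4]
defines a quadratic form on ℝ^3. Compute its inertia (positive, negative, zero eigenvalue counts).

step 0: pivot 65 → sign +
step 1: pivot 1154/65 → sign +
step 2: pivot 3/577 → sign +
signature = (3, 0, 0)

Answer: (3, 0, 0)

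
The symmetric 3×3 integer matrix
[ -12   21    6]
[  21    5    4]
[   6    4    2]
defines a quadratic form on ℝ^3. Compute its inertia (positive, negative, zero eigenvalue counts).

step 0: pivot -12 → sign −
step 1: pivot 167/4 → sign +
step 2: pivot -6/167 → sign −
signature = (1, 2, 0)

Answer: (1, 2, 0)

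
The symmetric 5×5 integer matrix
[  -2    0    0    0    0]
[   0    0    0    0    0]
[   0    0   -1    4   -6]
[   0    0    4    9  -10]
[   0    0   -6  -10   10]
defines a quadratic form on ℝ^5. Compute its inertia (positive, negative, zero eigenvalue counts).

Answer: (1, 3, 1)

Derivation:
step 0: pivot -2 → sign −
step 1: pivot -1 → sign −
step 2: pivot 25 → sign +
step 3: pivot -6/25 → sign −
step 4: row/col 4 already zero → sign 0
signature = (1, 3, 1)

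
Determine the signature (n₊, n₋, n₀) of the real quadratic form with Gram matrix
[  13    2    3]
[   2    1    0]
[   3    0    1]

Answer: (2, 0, 1)

Derivation:
step 0: pivot 13 → sign +
step 1: pivot 9/13 → sign +
step 2: row/col 2 already zero → sign 0
signature = (2, 0, 1)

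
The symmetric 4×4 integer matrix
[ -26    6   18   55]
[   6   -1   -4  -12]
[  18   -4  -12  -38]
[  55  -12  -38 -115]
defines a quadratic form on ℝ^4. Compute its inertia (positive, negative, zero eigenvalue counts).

Answer: (2, 1, 1)

Derivation:
step 0: pivot -26 → sign −
step 1: pivot 5/13 → sign +
step 2: pivot 2/5 → sign +
step 3: row/col 3 already zero → sign 0
signature = (2, 1, 1)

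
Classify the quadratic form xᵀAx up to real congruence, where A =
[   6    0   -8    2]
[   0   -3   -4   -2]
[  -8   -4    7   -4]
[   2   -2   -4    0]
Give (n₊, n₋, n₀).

Answer: (2, 2, 0)

Derivation:
step 0: pivot 6 → sign +
step 1: pivot -3 → sign −
step 2: pivot 5/3 → sign +
step 3: pivot -2/5 → sign −
signature = (2, 2, 0)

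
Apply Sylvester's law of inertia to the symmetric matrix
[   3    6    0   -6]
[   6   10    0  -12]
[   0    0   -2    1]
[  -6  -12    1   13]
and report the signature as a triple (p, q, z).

Answer: (2, 2, 0)

Derivation:
step 0: pivot 3 → sign +
step 1: pivot -2 → sign −
step 2: pivot -2 → sign −
step 3: pivot 3/2 → sign +
signature = (2, 2, 0)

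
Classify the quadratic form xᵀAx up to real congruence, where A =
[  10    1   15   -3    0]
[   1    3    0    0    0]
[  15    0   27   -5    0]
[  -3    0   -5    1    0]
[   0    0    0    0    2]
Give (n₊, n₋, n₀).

step 0: pivot 10 → sign +
step 1: pivot 29/10 → sign +
step 2: pivot 108/29 → sign +
step 3: pivot 1/27 → sign +
step 4: pivot 2 → sign +
signature = (5, 0, 0)

Answer: (5, 0, 0)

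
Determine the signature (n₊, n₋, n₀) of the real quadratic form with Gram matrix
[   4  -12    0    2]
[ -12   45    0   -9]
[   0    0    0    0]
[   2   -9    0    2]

Answer: (2, 0, 2)

Derivation:
step 0: pivot 4 → sign +
step 1: pivot 9 → sign +
step 2: row/col 2 already zero → sign 0
step 3: row/col 3 already zero → sign 0
signature = (2, 0, 2)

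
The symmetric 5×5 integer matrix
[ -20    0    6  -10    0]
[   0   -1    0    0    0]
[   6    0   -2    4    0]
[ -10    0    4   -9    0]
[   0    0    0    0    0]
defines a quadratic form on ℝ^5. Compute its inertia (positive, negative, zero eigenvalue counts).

step 0: pivot -20 → sign −
step 1: pivot -1 → sign −
step 2: pivot -1/5 → sign −
step 3: pivot 1 → sign +
step 4: row/col 4 already zero → sign 0
signature = (1, 3, 1)

Answer: (1, 3, 1)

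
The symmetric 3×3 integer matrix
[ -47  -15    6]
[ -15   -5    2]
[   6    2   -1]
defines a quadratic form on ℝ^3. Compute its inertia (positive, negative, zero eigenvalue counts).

step 0: pivot -47 → sign −
step 1: pivot -10/47 → sign −
step 2: pivot -1/5 → sign −
signature = (0, 3, 0)

Answer: (0, 3, 0)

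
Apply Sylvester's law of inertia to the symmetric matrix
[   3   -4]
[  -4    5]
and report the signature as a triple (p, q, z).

Answer: (1, 1, 0)

Derivation:
step 0: pivot 3 → sign +
step 1: pivot -1/3 → sign −
signature = (1, 1, 0)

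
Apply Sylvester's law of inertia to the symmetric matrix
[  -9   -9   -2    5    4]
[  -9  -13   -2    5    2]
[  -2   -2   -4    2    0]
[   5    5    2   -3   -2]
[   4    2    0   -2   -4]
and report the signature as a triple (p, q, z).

Answer: (0, 4, 1)

Derivation:
step 0: pivot -9 → sign −
step 1: pivot -4 → sign −
step 2: pivot -32/9 → sign −
step 3: pivot -1 → sign −
step 4: row/col 4 already zero → sign 0
signature = (0, 4, 1)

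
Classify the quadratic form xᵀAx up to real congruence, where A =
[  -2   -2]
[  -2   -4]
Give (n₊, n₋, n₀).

Answer: (0, 2, 0)

Derivation:
step 0: pivot -2 → sign −
step 1: pivot -2 → sign −
signature = (0, 2, 0)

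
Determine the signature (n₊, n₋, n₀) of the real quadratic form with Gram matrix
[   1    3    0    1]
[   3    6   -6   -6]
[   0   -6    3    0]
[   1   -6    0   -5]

Answer: (2, 2, 0)

Derivation:
step 0: pivot 1 → sign +
step 1: pivot -3 → sign −
step 2: pivot 15 → sign +
step 3: pivot -3/5 → sign −
signature = (2, 2, 0)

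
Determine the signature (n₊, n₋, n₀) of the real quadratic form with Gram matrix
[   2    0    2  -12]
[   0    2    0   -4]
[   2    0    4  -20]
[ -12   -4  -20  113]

Answer: (4, 0, 0)

Derivation:
step 0: pivot 2 → sign +
step 1: pivot 2 → sign +
step 2: pivot 2 → sign +
step 3: pivot 1 → sign +
signature = (4, 0, 0)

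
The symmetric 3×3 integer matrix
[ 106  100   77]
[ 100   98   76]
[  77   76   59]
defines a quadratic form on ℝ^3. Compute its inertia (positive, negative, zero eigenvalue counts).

step 0: pivot 106 → sign +
step 1: pivot 194/53 → sign +
step 2: pivot -3/194 → sign −
signature = (2, 1, 0)

Answer: (2, 1, 0)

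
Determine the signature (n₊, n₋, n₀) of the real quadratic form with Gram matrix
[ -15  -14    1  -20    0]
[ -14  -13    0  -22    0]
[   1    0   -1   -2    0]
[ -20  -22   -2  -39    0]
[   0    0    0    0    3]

step 0: pivot -15 → sign −
step 1: pivot 1/15 → sign +
step 2: pivot -14 → sign −
step 3: pivot -3/7 → sign −
step 4: pivot 3 → sign +
signature = (2, 3, 0)

Answer: (2, 3, 0)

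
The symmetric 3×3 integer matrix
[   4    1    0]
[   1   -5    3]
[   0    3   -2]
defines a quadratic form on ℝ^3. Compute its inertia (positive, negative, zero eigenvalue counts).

step 0: pivot 4 → sign +
step 1: pivot -21/4 → sign −
step 2: pivot -2/7 → sign −
signature = (1, 2, 0)

Answer: (1, 2, 0)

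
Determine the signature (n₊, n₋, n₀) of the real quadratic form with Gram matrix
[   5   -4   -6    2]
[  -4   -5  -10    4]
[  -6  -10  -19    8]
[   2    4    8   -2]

Answer: (3, 1, 0)

Derivation:
step 0: pivot 5 → sign +
step 1: pivot -41/5 → sign −
step 2: pivot 21/41 → sign +
step 3: pivot 6/7 → sign +
signature = (3, 1, 0)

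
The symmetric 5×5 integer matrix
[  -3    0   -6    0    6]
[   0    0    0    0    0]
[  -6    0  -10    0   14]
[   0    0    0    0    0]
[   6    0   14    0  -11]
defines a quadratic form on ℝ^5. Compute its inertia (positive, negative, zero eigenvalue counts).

Answer: (1, 2, 2)

Derivation:
step 0: pivot -3 → sign −
step 1: pivot 2 → sign +
step 2: pivot -1 → sign −
step 3: row/col 3 already zero → sign 0
step 4: row/col 4 already zero → sign 0
signature = (1, 2, 2)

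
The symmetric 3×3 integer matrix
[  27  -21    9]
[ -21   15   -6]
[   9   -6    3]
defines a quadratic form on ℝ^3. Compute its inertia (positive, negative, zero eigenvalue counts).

Answer: (2, 1, 0)

Derivation:
step 0: pivot 27 → sign +
step 1: pivot -4/3 → sign −
step 2: pivot 3/4 → sign +
signature = (2, 1, 0)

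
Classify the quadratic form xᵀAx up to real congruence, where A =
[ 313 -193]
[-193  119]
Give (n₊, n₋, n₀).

Answer: (1, 1, 0)

Derivation:
step 0: pivot 313 → sign +
step 1: pivot -2/313 → sign −
signature = (1, 1, 0)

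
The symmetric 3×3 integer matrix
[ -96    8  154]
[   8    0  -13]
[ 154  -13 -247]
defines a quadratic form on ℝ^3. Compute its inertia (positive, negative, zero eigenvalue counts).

step 0: pivot -96 → sign −
step 1: pivot 2/3 → sign +
step 2: row/col 2 already zero → sign 0
signature = (1, 1, 1)

Answer: (1, 1, 1)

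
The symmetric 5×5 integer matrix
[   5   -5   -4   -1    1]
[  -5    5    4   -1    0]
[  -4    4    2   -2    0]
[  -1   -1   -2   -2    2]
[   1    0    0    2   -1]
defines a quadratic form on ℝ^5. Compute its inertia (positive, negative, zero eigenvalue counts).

step 0: pivot 5 → sign +
step 1: pivot -6/5 → sign −
step 2: pivot 13/3 → sign +
step 3: pivot -12/13 → sign −
step 4: pivot 3/4 → sign +
signature = (3, 2, 0)

Answer: (3, 2, 0)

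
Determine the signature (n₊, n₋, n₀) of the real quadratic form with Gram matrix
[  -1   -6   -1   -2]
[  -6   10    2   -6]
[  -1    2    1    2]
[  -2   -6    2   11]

Answer: (2, 2, 0)

Derivation:
step 0: pivot -1 → sign −
step 1: pivot 46 → sign +
step 2: pivot 14/23 → sign +
step 3: pivot -1/7 → sign −
signature = (2, 2, 0)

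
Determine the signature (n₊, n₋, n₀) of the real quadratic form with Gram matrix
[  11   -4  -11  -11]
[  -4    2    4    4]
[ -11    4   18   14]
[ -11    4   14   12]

Answer: (3, 1, 0)

Derivation:
step 0: pivot 11 → sign +
step 1: pivot 6/11 → sign +
step 2: pivot 7 → sign +
step 3: pivot -2/7 → sign −
signature = (3, 1, 0)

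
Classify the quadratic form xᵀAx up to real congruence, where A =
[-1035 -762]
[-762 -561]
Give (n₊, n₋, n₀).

step 0: pivot -1035 → sign −
step 1: pivot 1/115 → sign +
signature = (1, 1, 0)

Answer: (1, 1, 0)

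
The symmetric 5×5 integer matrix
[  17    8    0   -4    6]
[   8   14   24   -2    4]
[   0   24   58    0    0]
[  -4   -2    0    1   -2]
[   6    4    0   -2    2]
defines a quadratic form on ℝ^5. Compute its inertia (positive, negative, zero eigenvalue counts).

step 0: pivot 17 → sign +
step 1: pivot 174/17 → sign +
step 2: pivot 50/29 → sign +
step 3: pivot 1/75 → sign +
step 4: pivot -6 → sign −
signature = (4, 1, 0)

Answer: (4, 1, 0)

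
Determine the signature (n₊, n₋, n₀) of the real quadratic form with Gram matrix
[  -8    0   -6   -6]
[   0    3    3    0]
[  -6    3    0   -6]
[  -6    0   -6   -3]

Answer: (2, 1, 1)

Derivation:
step 0: pivot -8 → sign −
step 1: pivot 3 → sign +
step 2: pivot 3/2 → sign +
step 3: row/col 3 already zero → sign 0
signature = (2, 1, 1)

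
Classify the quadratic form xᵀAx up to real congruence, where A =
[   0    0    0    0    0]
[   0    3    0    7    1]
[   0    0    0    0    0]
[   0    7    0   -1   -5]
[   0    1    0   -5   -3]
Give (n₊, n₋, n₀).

step 0: pivot 3 → sign +
step 1: pivot -52/3 → sign −
step 2: pivot -3/13 → sign −
step 3: row/col 3 already zero → sign 0
step 4: row/col 4 already zero → sign 0
signature = (1, 2, 2)

Answer: (1, 2, 2)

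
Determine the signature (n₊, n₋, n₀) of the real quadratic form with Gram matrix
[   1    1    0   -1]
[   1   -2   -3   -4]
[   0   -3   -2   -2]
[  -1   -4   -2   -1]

Answer: (2, 1, 1)

Derivation:
step 0: pivot 1 → sign +
step 1: pivot -3 → sign −
step 2: pivot 1 → sign +
step 3: row/col 3 already zero → sign 0
signature = (2, 1, 1)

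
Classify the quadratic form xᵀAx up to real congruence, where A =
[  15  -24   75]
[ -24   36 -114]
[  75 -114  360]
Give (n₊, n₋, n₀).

Answer: (1, 1, 1)

Derivation:
step 0: pivot 15 → sign +
step 1: pivot -12/5 → sign −
step 2: row/col 2 already zero → sign 0
signature = (1, 1, 1)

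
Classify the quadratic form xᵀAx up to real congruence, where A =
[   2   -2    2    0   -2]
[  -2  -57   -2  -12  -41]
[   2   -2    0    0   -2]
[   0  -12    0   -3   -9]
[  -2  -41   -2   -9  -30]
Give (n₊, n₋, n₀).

Answer: (1, 4, 0)

Derivation:
step 0: pivot 2 → sign +
step 1: pivot -59 → sign −
step 2: pivot -2 → sign −
step 3: pivot -33/59 → sign −
step 4: pivot -6/11 → sign −
signature = (1, 4, 0)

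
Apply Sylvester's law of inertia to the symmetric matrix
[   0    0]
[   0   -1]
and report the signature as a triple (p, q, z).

step 0: pivot -1 → sign −
step 1: row/col 1 already zero → sign 0
signature = (0, 1, 1)

Answer: (0, 1, 1)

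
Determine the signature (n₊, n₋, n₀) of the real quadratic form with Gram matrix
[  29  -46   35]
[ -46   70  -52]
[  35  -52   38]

Answer: (1, 2, 0)

Derivation:
step 0: pivot 29 → sign +
step 1: pivot -86/29 → sign −
step 2: pivot -3/43 → sign −
signature = (1, 2, 0)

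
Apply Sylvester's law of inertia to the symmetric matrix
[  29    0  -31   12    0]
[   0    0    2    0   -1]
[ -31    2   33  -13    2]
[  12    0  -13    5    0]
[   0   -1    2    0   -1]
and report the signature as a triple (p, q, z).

Answer: (4, 1, 0)

Derivation:
step 0: pivot 29 → sign +
step 1: pivot -4/29 → sign −
step 2: pivot 29 → sign +
step 3: pivot 1/29 → sign +
step 4: pivot 3/4 → sign +
signature = (4, 1, 0)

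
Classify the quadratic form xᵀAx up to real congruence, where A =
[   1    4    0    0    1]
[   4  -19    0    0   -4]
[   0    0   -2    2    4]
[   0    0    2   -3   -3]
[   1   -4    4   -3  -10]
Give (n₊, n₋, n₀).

Answer: (1, 4, 0)

Derivation:
step 0: pivot 1 → sign +
step 1: pivot -35 → sign −
step 2: pivot -2 → sign −
step 3: pivot -1 → sign −
step 4: pivot -6/35 → sign −
signature = (1, 4, 0)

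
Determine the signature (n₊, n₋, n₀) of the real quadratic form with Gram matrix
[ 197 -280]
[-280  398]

Answer: (2, 0, 0)

Derivation:
step 0: pivot 197 → sign +
step 1: pivot 6/197 → sign +
signature = (2, 0, 0)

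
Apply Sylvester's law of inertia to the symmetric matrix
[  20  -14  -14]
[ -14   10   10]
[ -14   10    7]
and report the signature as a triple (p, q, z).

Answer: (2, 1, 0)

Derivation:
step 0: pivot 20 → sign +
step 1: pivot 1/5 → sign +
step 2: pivot -3 → sign −
signature = (2, 1, 0)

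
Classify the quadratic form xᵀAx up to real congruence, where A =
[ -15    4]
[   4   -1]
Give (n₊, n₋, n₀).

Answer: (1, 1, 0)

Derivation:
step 0: pivot -15 → sign −
step 1: pivot 1/15 → sign +
signature = (1, 1, 0)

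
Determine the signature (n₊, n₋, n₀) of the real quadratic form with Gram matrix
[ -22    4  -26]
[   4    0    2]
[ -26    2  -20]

step 0: pivot -22 → sign −
step 1: pivot 8/11 → sign +
step 2: pivot 1/2 → sign +
signature = (2, 1, 0)

Answer: (2, 1, 0)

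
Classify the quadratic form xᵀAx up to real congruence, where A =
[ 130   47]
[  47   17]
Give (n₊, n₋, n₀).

step 0: pivot 130 → sign +
step 1: pivot 1/130 → sign +
signature = (2, 0, 0)

Answer: (2, 0, 0)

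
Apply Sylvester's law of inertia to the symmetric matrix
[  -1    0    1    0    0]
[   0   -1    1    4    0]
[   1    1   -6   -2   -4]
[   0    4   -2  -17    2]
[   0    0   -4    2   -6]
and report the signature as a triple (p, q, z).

step 0: pivot -1 → sign −
step 1: pivot -1 → sign −
step 2: pivot -4 → sign −
step 3: pivot -2 → sign −
step 4: row/col 4 already zero → sign 0
signature = (0, 4, 1)

Answer: (0, 4, 1)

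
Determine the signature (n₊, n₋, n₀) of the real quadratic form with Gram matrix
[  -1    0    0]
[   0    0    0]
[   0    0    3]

step 0: pivot -1 → sign −
step 1: pivot 3 → sign +
step 2: row/col 2 already zero → sign 0
signature = (1, 1, 1)

Answer: (1, 1, 1)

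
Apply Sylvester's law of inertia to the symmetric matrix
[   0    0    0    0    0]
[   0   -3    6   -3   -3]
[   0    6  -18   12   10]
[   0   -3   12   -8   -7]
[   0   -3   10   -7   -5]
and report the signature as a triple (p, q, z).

Answer: (2, 2, 1)

Derivation:
step 0: pivot -3 → sign −
step 1: pivot -6 → sign −
step 2: pivot 1 → sign +
step 3: pivot 2/3 → sign +
step 4: row/col 4 already zero → sign 0
signature = (2, 2, 1)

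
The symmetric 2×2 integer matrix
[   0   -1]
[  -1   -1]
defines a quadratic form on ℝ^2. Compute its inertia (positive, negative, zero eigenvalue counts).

step 0: pivot -1 → sign −
step 1: pivot 1 → sign +
signature = (1, 1, 0)

Answer: (1, 1, 0)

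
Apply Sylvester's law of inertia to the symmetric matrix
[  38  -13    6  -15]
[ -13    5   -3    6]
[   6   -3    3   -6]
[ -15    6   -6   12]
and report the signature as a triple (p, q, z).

step 0: pivot 38 → sign +
step 1: pivot 21/38 → sign +
step 2: pivot 3/7 → sign +
step 3: pivot -6 → sign −
signature = (3, 1, 0)

Answer: (3, 1, 0)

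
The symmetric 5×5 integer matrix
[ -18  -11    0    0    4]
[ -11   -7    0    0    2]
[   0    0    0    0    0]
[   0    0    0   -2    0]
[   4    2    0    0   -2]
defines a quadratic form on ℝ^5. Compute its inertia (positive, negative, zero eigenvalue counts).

Answer: (0, 4, 1)

Derivation:
step 0: pivot -18 → sign −
step 1: pivot -5/18 → sign −
step 2: pivot -2 → sign −
step 3: pivot -2/5 → sign −
step 4: row/col 4 already zero → sign 0
signature = (0, 4, 1)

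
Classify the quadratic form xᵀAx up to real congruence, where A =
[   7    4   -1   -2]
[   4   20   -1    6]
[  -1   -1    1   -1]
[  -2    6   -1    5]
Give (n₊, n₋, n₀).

step 0: pivot 7 → sign +
step 1: pivot 124/7 → sign +
step 2: pivot 105/124 → sign +
step 3: pivot 3/35 → sign +
signature = (4, 0, 0)

Answer: (4, 0, 0)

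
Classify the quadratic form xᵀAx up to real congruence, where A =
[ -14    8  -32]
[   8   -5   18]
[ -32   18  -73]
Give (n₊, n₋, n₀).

Answer: (1, 2, 0)

Derivation:
step 0: pivot -14 → sign −
step 1: pivot -3/7 → sign −
step 2: pivot 1/3 → sign +
signature = (1, 2, 0)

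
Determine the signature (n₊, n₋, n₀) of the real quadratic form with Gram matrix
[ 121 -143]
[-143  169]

Answer: (1, 0, 1)

Derivation:
step 0: pivot 121 → sign +
step 1: row/col 1 already zero → sign 0
signature = (1, 0, 1)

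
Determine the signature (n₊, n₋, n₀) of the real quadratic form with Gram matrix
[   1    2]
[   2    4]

step 0: pivot 1 → sign +
step 1: row/col 1 already zero → sign 0
signature = (1, 0, 1)

Answer: (1, 0, 1)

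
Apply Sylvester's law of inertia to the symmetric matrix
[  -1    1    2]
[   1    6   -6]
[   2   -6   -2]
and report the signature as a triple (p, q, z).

step 0: pivot -1 → sign −
step 1: pivot 7 → sign +
step 2: pivot -2/7 → sign −
signature = (1, 2, 0)

Answer: (1, 2, 0)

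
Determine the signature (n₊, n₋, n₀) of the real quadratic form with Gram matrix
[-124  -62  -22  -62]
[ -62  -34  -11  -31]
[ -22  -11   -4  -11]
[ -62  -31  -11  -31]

step 0: pivot -124 → sign −
step 1: pivot -3 → sign −
step 2: pivot -3/31 → sign −
step 3: row/col 3 already zero → sign 0
signature = (0, 3, 1)

Answer: (0, 3, 1)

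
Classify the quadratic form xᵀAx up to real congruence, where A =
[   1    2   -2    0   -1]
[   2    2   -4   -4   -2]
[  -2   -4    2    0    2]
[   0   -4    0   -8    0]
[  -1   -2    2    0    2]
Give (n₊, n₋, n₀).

step 0: pivot 1 → sign +
step 1: pivot -2 → sign −
step 2: pivot -2 → sign −
step 3: pivot 1 → sign +
step 4: row/col 4 already zero → sign 0
signature = (2, 2, 1)

Answer: (2, 2, 1)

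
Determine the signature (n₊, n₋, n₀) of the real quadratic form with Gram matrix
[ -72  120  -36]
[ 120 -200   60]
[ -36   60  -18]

Answer: (0, 1, 2)

Derivation:
step 0: pivot -72 → sign −
step 1: row/col 1 already zero → sign 0
step 2: row/col 2 already zero → sign 0
signature = (0, 1, 2)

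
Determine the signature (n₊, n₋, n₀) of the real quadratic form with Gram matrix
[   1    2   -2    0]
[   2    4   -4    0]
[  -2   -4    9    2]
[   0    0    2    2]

Answer: (3, 0, 1)

Derivation:
step 0: pivot 1 → sign +
step 1: pivot 5 → sign +
step 2: pivot 6/5 → sign +
step 3: row/col 3 already zero → sign 0
signature = (3, 0, 1)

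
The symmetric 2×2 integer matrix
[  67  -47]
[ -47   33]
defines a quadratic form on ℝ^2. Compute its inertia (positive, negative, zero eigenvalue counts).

step 0: pivot 67 → sign +
step 1: pivot 2/67 → sign +
signature = (2, 0, 0)

Answer: (2, 0, 0)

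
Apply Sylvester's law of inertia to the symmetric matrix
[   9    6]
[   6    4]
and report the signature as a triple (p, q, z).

Answer: (1, 0, 1)

Derivation:
step 0: pivot 9 → sign +
step 1: row/col 1 already zero → sign 0
signature = (1, 0, 1)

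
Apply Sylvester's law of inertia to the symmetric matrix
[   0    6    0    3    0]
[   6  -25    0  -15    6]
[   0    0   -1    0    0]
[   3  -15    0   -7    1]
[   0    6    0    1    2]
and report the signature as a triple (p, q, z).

Answer: (2, 3, 0)

Derivation:
step 0: pivot -25 → sign −
step 1: pivot 36/25 → sign +
step 2: pivot -1 → sign −
step 3: pivot 7/4 → sign +
step 4: pivot -2/7 → sign −
signature = (2, 3, 0)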